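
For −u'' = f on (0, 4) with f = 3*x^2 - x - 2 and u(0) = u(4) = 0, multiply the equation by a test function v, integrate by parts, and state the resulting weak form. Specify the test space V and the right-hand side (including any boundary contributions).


V = H^1_0(0, 4) (so v(0) = v(4) = 0); weak form: ∫_0^4 u'v' dx = ∫_0^4 (3*x^2 - x - 2) v dx for all v ∈ V.

Multiply both sides by a test function v and integrate from 0 to 4:
  ∫_0^4 −u''(x) v(x) dx = ∫_0^4 f(x) v(x) dx.
Integrate the LHS by parts once:
  ∫_0^4 −u'' v dx = −[u'(x) v(x)]_0^4 + ∫_0^4 u'(x) v'(x) dx.
Thus ∫_0^4 u'(x) v'(x) dx = ∫_0^4 f(x) v(x) dx + [u'(x) v(x)]_0^4.
Choose V so that boundary terms are either known or forced to vanish.
u is Dirichlet: u(0) = u(4) = 0. Let V = H^1_0(0, 4); then v(0) = v(4) = 0, and [u' v]_0^4 = 0.
Weak formulation: find u (satisfying any essential BC) such that ∫_0^4 u'(x) v'(x) dx = ∫_0^4 f v dx for all v ∈ V.
Substituting f(x) = 3*x^2 - x - 2, the right-hand side is ∫_0^4 (3*x^2 - x - 2) v dx.


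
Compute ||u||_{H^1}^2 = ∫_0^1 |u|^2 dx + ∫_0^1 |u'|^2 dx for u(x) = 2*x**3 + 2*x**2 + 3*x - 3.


||u||_{H^1}^2 = 6472/105

The H^1 norm (squared) on an interval (0, L) is
  ||u||_{H^1}^2 = ∫_0^L u(x)^2 dx + ∫_0^L u'(x)^2 dx.
Compute u'(x) = 6*x**2 + 4*x + 3.
Then u(x)^2 = 4*x**6 + 8*x**5 + 16*x**4 - 3*x**2 - 18*x + 9 and u'(x)^2 = 36*x**4 + 48*x**3 + 52*x**2 + 24*x + 9.
Integrate each monomial from 0 to 1 using ∫_0^1 c·x^n dx = c·1^(n+1)/(n+1):
  ∫_0^1 u(x)^2 dx = ∫_0^1 (4*x^6 + 8*x^5 + 16*x^4 - 3*x^2 - 18*x + 9) dx. Term by term:
    ∫_0^1 4*x^6 dx = 4/7;  ∫_0^1 8*x^5 dx = 4/3;  ∫_0^1 16*x^4 dx = 16/5;
    ∫_0^1 -3*x^2 dx = -1;  ∫_0^1 -18*x dx = -9;  ∫_0^1 9 dx = 9.
  Sum: 4/7 + 4/3 + 16/5 − 1 − 9 + 9 = 431/105.
  ∫_0^1 u'(x)^2 dx = ∫_0^1 (36*x^4 + 48*x^3 + 52*x^2 + 24*x + 9) dx. Term by term:
    ∫_0^1 36*x^4 dx = 36/5;  ∫_0^1 48*x^3 dx = 12;  ∫_0^1 52*x^2 dx = 52/3;
    ∫_0^1 24*x dx = 12;  ∫_0^1 9 dx = 9.
  Sum: 36/5 + 12 + 52/3 + 12 + 9 = 863/15.
Adding: ||u||_{H^1}^2 = 431/105 + 863/15 = 6472/105.


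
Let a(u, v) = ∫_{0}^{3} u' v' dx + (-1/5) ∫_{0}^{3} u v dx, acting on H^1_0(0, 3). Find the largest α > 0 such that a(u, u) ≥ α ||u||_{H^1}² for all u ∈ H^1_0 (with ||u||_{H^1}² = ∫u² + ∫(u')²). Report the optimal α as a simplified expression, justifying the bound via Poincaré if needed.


α = (-9/5 + π^2)/(9 + π^2)

Coercivity of a(·,·) on H^1_0(0, 3) means a(u, u) ≥ α ||u||_{H^1}² for every u ∈ H^1_0.
The interval has length L = 3, and Poincaré/coercivity depend only on L. Here a(u, u) = ∫(u')² + (-1/5)·∫u².
Here c = -1/5 < 0 with |c| < (π/L)² = π^2/9, so coercivity still holds. The condition a(u,u) ≥ α||u||_{H^1}² reads (1−α)∫(u')² ≥ (α−c)∫u². Any admissible α is ≤ 1 (rapidly oscillating u have ∫u²/∫(u')² → 0), and α = 1 would force 0 ≥ (1−c)∫u², impossible since c < 1; so 1−α > 0. By the sharp Poincaré inequality on H^1_0 of an interval of length L, ∫(u')² ≥ (π/L)²∫u² with equality for the first sine mode sin(π(x−x₀)/L) (x₀ the left endpoint), so the inequality holds for all u iff (1−α)(π/L)² ≥ α − c, i.e. α ≤ ((π/L)² + c)/((π/L)² + 1) = (1 + c(L/π)²)/(1 + (L/π)²). (Direct route, valid since c ≤ 0: Poincaré gives c∫u² ≥ c(L/π)²∫(u')², so a(u,u) ≥ (1 + c(L/π)²)∫(u')², while ||u||_{H^1}² ≤ (1 + (L/π)²)∫(u')²; dividing yields the same α.) With (π/L)² = π^2/9 and c = -1/5, the largest admissible constant is α = ((π/L)² + c)/((π/L)² + 1).
Simplifying, α = (-9/5 + π^2)/(9 + π^2).


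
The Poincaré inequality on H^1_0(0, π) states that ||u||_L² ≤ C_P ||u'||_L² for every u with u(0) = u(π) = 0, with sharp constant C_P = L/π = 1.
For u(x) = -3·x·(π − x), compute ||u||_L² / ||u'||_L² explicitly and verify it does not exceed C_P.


||u||_L² / ||u'||_L² = sqrt(10)*π/10 < C_P = 1.

u(x) = -3·x·(π − x), so u'(x) = 6*x - 3*π.
u(x) = -3·x·(π − x) vanishes at x = 0 and x = π, so u ∈ H^1_0(0, π). Differentiate via the product rule and integrate the resulting polynomials term by term.
  ∫_0^π u² dx = ∫_0^π (9*x^4 - 18*π*x^3 + 9*π^2*x^2) dx. Term by term:
    ∫_0^π 9*x^4 dx = 9*π^5/5;  ∫_0^π -18*π*x^3 dx = -9*π^5/2;  ∫_0^π 9*π^2*x^2 dx = 3*π^5.
  Sum: 9*π^5/5 − 9*π^5/2 + 3*π^5 = 3*π^5/10.
  ∫_0^π (u')² dx = ∫_0^π (36*x^2 - 36*π*x + 9*π^2) dx. Term by term:
    ∫_0^π 36*x^2 dx = 12*π^3;  ∫_0^π -36*π*x dx = -18*π^3;  ∫_0^π 9*π^2 dx = 9*π^3.
  Sum: 12*π^3 − 18*π^3 + 9*π^3 = 3*π^3.
∫_0^π u² dx = 3*π^5/10, so ||u||_L² = sqrt(30)*π^(5/2)/10.
∫_0^π (u')² dx = 3*π^3, so ||u'||_L² = sqrt(3)*π^(3/2).
Ratio ||u||_L² / ||u'||_L² = sqrt(10)*π/10.
Sharp Poincaré constant on H^1_0(0, π) is C_P = L/π = 1, achieved by sin(x).
A polynomial bump cannot attain the sharp Poincaré constant (only the first sine eigenfunction does), so the ratio is strictly less than C_P, consistent with ||u||_L² ≤ C_P ||u'||_L².


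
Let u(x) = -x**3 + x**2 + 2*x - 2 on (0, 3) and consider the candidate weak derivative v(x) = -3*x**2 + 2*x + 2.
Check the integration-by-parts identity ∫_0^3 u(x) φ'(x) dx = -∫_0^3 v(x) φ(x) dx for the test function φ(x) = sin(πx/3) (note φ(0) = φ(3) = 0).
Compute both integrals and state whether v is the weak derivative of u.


LHS = -324/π^3 + 51/π, RHS = -324/π^3 + 51/π. Yes, v = u' weakly.

u(x) = -x**3 + x**2 + 2*x - 2, classical derivative u'(x) = -3*x**2 + 2*x + 2.
φ(x) = sin(πx/3), so φ'(x) = π*cos(π*x/3)/3.
Note φ(0) = φ(3) = 0, so the boundary term u·φ vanishes.
LHS = ∫_0^3 u(x) φ'(x) dx = ∫_0^3 (-π*x^3*cos(π*x/3)/3 + π*x^2*cos(π*x/3)/3 + 2*π*x*cos(π*x/3)/3 - 2*π*cos(π*x/3)/3) dx. Term by term:
  ∫_0^3 -2*π*cos(π*x/3)/3 dx = 0;  ∫_0^3 -π*x^3*cos(π*x/3)/3 dx = -324/π^3 + 81/π;  ∫_0^3 π*x^2*cos(π*x/3)/3 dx = -18/π;
  ∫_0^3 2*π*x*cos(π*x/3)/3 dx = -12/π.
Sum: 0 + -324/π^3 + 81/π − 18/π − 12/π = -324/π^3 + 51/π.
So LHS = -324/π^3 + 51/π.
∫_0^3 v(x) φ(x) dx = ∫_0^3 (-3*x^2*sin(π*x/3) + 2*x*sin(π*x/3) + 2*sin(π*x/3)) dx. Term by term:
  ∫_0^3 2*sin(π*x/3) dx = 12/π;  ∫_0^3 -3*x^2*sin(π*x/3) dx = -81/π + 324/π^3;  ∫_0^3 2*x*sin(π*x/3) dx = 18/π.
Sum: 12/π + -81/π + 324/π^3 + 18/π = -51/π + 324/π^3.
So RHS = -∫_0^3 v(x) φ(x) dx = -324/π^3 + 51/π.
LHS = RHS, so the identity holds for this test φ.
Moreover u is smooth here and v(x) = u'(x) = -3*x**2 + 2*x + 2 pointwise, so the identity holds for every test function. Hence v is the weak derivative of u.


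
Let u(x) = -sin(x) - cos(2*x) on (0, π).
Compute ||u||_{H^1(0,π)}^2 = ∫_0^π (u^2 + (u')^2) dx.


||u||_{H^1(0,π)}^2 = -20/3 + 7*π/2

u'(x) = 2*sin(2*x) - cos(x).
Expand u² and (u')² and integrate term by term on (0, π), using: for integers n ≥ 1, ∫_0^π sin²(nx) dx = ∫_0^π cos²(nx) dx = π/2; for n ≠ n', ∫_0^π sin(nx)sin(n'x) dx = ∫_0^π cos(nx)cos(n'x) dx = 0; and by product-to-sum, ∫_0^π sin(nx)cos(n'x) dx = ½∫_0^π [sin((n+n')x) + sin((n−n')x)] dx, which is 0 when n+n' is even and 2n/(n²−n'²) when n+n' is odd (it need not vanish on (0, π)).
  u² squared terms: (-1)²·∫cos(2x)² dx = 1·π/2 = π/2;  (-1)²·∫sin(x)² dx = 1·π/2 = π/2.
  u² cross terms: 2·(-1)·(-1)·∫cos(2x)·sin(x) dx = 2·(-2/3) = -4/3.
  So ∫_0^π u² dx = π/2 + π/2 − 4/3 = -4/3 + π.
  (u')² squared terms: (-1)²·∫cos(x)² dx = 1·π/2 = π/2;  (2)²·∫sin(2x)² dx = 4·π/2 = 2*π.
  (u')² cross terms: 2·(-1)·(2)·∫cos(x)·sin(2x) dx = -4·(4/3) = -16/3.
  So ∫_0^π (u')² dx = π/2 + 2*π − 16/3 = -16/3 + 5*π/2.
||u||_{H^1}^2 = (-4/3 + π) + (-16/3 + 5*π/2) = -20/3 + 7*π/2.


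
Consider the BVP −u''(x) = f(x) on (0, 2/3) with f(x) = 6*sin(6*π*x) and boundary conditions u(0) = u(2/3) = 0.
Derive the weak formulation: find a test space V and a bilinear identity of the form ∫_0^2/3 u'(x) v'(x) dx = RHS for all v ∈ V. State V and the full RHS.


V = H^1_0(0, 2/3) (so v(0) = v(2/3) = 0); weak form: ∫_0^2/3 u'v' dx = ∫_0^2/3 (6*sin(6*π*x)) v dx for all v ∈ V.

Multiply both sides by a test function v and integrate from 0 to 2/3:
  ∫_0^2/3 −u''(x) v(x) dx = ∫_0^2/3 f(x) v(x) dx.
Integrate the LHS by parts once:
  ∫_0^2/3 −u'' v dx = −[u'(x) v(x)]_0^2/3 + ∫_0^2/3 u'(x) v'(x) dx.
Thus ∫_0^2/3 u'(x) v'(x) dx = ∫_0^2/3 f(x) v(x) dx + [u'(x) v(x)]_0^2/3.
Choose V so that boundary terms are either known or forced to vanish.
u is Dirichlet: u(0) = u(2/3) = 0. Let V = H^1_0(0, 2/3); then v(0) = v(2/3) = 0, and [u' v]_0^2/3 = 0.
Weak formulation: find u (satisfying any essential BC) such that ∫_0^2/3 u'(x) v'(x) dx = ∫_0^2/3 f v dx for all v ∈ V.
Substituting f(x) = 6*sin(6*π*x), the right-hand side is ∫_0^2/3 (6*sin(6*π*x)) v dx.


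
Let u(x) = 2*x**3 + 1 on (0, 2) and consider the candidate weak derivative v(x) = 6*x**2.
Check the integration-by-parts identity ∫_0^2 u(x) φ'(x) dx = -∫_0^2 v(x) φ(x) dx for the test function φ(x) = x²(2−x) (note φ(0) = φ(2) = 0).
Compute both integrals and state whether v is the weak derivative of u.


LHS = -64/5, RHS = -64/5. Yes, v = u' weakly.

u(x) = 2*x**3 + 1, classical derivative u'(x) = 6*x**2.
φ(x) = x²(2−x), so φ'(x) = x*(4 - 3*x).
Note φ(0) = φ(2) = 0, so the boundary term u·φ vanishes.
LHS = ∫_0^2 u(x) φ'(x) dx = ∫_0^2 (-6*x^5 + 8*x^4 - 3*x^2 + 4*x) dx. Term by term:
  ∫_0^2 -6*x^5 dx = -64;  ∫_0^2 8*x^4 dx = 256/5;  ∫_0^2 -3*x^2 dx = -8;
  ∫_0^2 4*x dx = 8.
Sum: -64 + 256/5 − 8 + 8 = -64/5.
So LHS = -64/5.
∫_0^2 v(x) φ(x) dx = ∫_0^2 (-6*x^5 + 12*x^4) dx. Term by term:
  ∫_0^2 -6*x^5 dx = -64;  ∫_0^2 12*x^4 dx = 384/5.
Sum: -64 + 384/5 = 64/5.
So RHS = -∫_0^2 v(x) φ(x) dx = -64/5.
LHS = RHS, so the identity holds for this test φ.
Moreover u is smooth here and v(x) = u'(x) = 6*x**2 pointwise, so the identity holds for every test function. Hence v is the weak derivative of u.


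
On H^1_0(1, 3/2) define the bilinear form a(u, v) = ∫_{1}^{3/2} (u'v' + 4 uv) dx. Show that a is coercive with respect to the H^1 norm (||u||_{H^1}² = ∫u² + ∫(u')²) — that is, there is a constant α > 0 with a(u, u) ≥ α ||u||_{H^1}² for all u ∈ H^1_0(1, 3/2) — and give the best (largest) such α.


α = 1

Coercivity of a(·,·) on H^1_0(1, 3/2) means a(u, u) ≥ α ||u||_{H^1}² for every u ∈ H^1_0.
The interval has length L = 1/2, and Poincaré/coercivity depend only on L. Here a(u, u) = ∫(u')² + (4)·∫u².
Here c = 4 ≥ 1, so a(u,u) = ∫(u')² + c∫u² ≥ ∫(u')² + ∫u² = ||u||_{H^1}², i.e. α = 1 works. No larger α is possible: a(u,u) ≥ α||u||_{H^1}² means (1−α)∫(u')² ≥ (α−c)∫u², and for the modes u_n = sin(nπ(x−x₀)/L) (x₀ the left endpoint) one has ∫u_n²/∫(u_n')² = (L/(nπ))² → 0, so a(u_n,u_n)/||u_n||_{H^1}² → 1. Hence the optimal constant is α = 1.
Therefore α = 1.


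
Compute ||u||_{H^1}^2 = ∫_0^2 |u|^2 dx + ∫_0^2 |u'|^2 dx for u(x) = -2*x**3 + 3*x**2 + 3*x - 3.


||u||_{H^1}^2 = 1272/35

The H^1 norm (squared) on an interval (0, L) is
  ||u||_{H^1}^2 = ∫_0^L u(x)^2 dx + ∫_0^L u'(x)^2 dx.
Compute u'(x) = -6*x**2 + 6*x + 3.
Then u(x)^2 = 4*x**6 - 12*x**5 - 3*x**4 + 30*x**3 - 9*x**2 - 18*x + 9 and u'(x)^2 = 36*x**4 - 72*x**3 + 36*x + 9.
Integrate each monomial from 0 to 2 using ∫_0^2 c·x^n dx = c·2^(n+1)/(n+1):
  ∫_0^2 u(x)^2 dx = ∫_0^2 (4*x^6 - 12*x^5 - 3*x^4 + 30*x^3 - 9*x^2 - 18*x + 9) dx. Term by term:
    ∫_0^2 4*x^6 dx = 512/7;  ∫_0^2 -12*x^5 dx = -128;  ∫_0^2 -3*x^4 dx = -96/5;
    ∫_0^2 30*x^3 dx = 120;  ∫_0^2 -9*x^2 dx = -24;  ∫_0^2 -18*x dx = -36;
    ∫_0^2 9 dx = 18.
  Sum: 512/7 − 128 − 96/5 + 120 − 24 − 36 + 18 = 138/35.
  ∫_0^2 u'(x)^2 dx = ∫_0^2 (36*x^4 - 72*x^3 + 36*x + 9) dx. Term by term:
    ∫_0^2 36*x^4 dx = 1152/5;  ∫_0^2 -72*x^3 dx = -288;  ∫_0^2 36*x dx = 72;
    ∫_0^2 9 dx = 18.
  Sum: 1152/5 − 288 + 72 + 18 = 162/5.
Adding: ||u||_{H^1}^2 = 138/35 + 162/5 = 1272/35.


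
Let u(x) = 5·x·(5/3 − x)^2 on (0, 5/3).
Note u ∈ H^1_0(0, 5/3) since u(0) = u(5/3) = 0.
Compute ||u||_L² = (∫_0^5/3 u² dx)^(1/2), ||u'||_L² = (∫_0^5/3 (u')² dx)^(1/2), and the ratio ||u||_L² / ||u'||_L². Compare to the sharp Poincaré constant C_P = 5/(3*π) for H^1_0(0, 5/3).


||u||_L² / ||u'||_L² = 5*sqrt(14)/42 < C_P = 5/(3*π).

u(x) = 5·x·(5/3 − x)^2, so u'(x) = 15*x^2 - 100*x/3 + 125/9.
u(x) = 5·x·(5/3 − x)^2 vanishes at x = 0 and x = 5/3, so u ∈ H^1_0(0, 5/3). Differentiate via the product rule and integrate the resulting polynomials term by term.
  ∫_0^5/3 u² dx = ∫_0^5/3 (25*x^6 - 500*x^5/3 + 1250*x^4/3 - 12500*x^3/27 + 15625*x^2/81) dx. Term by term:
    ∫_0^5/3 25*x^6 dx = 1953125/15309;  ∫_0^5/3 -500*x^5/3 dx = -3906250/6561;  ∫_0^5/3 1250*x^4/3 dx = 781250/729;
    ∫_0^5/3 -12500*x^3/27 dx = -1953125/2187;  ∫_0^5/3 15625*x^2/81 dx = 1953125/6561.
  Sum: 1953125/15309 − 3906250/6561 + 781250/729 − 1953125/2187 + 1953125/6561 = 390625/45927.
  ∫_0^5/3 (u')² dx = ∫_0^5/3 (225*x^4 - 1000*x^3 + 13750*x^2/9 - 25000*x/27 + 15625/81) dx. Term by term:
    ∫_0^5/3 225*x^4 dx = 15625/27;  ∫_0^5/3 -1000*x^3 dx = -156250/81;  ∫_0^5/3 13750*x^2/9 dx = 1718750/729;
    ∫_0^5/3 -25000*x/27 dx = -312500/243;  ∫_0^5/3 15625/81 dx = 78125/243.
  Sum: 15625/27 − 156250/81 + 1718750/729 − 312500/243 + 78125/243 = 31250/729.
∫_0^5/3 u² dx = 390625/45927, so ||u||_L² = 625*sqrt(7)/567.
∫_0^5/3 (u')² dx = 31250/729, so ||u'||_L² = 125*sqrt(2)/27.
Ratio ||u||_L² / ||u'||_L² = 5*sqrt(14)/42.
Sharp Poincaré constant on H^1_0(0, 5/3) is C_P = L/π = 5/(3*π), achieved by sin(3*π/5·x).
A polynomial bump cannot attain the sharp Poincaré constant (only the first sine eigenfunction does), so the ratio is strictly less than C_P, consistent with ||u||_L² ≤ C_P ||u'||_L².


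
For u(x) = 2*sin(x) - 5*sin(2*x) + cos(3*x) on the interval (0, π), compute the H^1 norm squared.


||u||_{H^1(0,π)}^2 = 80 + 143*π/2

u'(x) = -3*sin(3*x) + 2*cos(x) - 10*cos(2*x).
Expand u² and (u')² and integrate term by term on (0, π), using: for integers n ≥ 1, ∫_0^π sin²(nx) dx = ∫_0^π cos²(nx) dx = π/2; for n ≠ n', ∫_0^π sin(nx)sin(n'x) dx = ∫_0^π cos(nx)cos(n'x) dx = 0; and by product-to-sum, ∫_0^π sin(nx)cos(n'x) dx = ½∫_0^π [sin((n+n')x) + sin((n−n')x)] dx, which is 0 when n+n' is even and 2n/(n²−n'²) when n+n' is odd (it need not vanish on (0, π)).
  u² squared terms: (-5)²·∫sin(2x)² dx = 25·π/2 = 25*π/2;  (2)²·∫sin(x)² dx = 4·π/2 = 2*π;  (1)²·∫cos(3x)² dx = 1·π/2 = π/2.
  u² cross terms: 2·(-5)·(2)·∫sin(2x)·sin(x) dx = -20·(0) = 0;  2·(-5)·(1)·∫sin(2x)·cos(3x) dx = -10·(-4/5) = 8;  2·(2)·(1)·∫sin(x)·cos(3x) dx = 4·(0) = 0.
  So ∫_0^π u² dx = 25*π/2 + 2*π + π/2 + 0 + 8 + 0 = 8 + 15*π.
  (u')² squared terms: (-10)²·∫cos(2x)² dx = 100·π/2 = 50*π;  (-3)²·∫sin(3x)² dx = 9·π/2 = 9*π/2;  (2)²·∫cos(x)² dx = 4·π/2 = 2*π.
  (u')² cross terms: 2·(-10)·(-3)·∫cos(2x)·sin(3x) dx = 60·(6/5) = 72;  2·(-10)·(2)·∫cos(2x)·cos(x) dx = -40·(0) = 0;  2·(-3)·(2)·∫sin(3x)·cos(x) dx = -12·(0) = 0.
  So ∫_0^π (u')² dx = 50*π + 9*π/2 + 2*π + 72 + 0 + 0 = 72 + 113*π/2.
||u||_{H^1}^2 = (8 + 15*π) + (72 + 113*π/2) = 80 + 143*π/2.


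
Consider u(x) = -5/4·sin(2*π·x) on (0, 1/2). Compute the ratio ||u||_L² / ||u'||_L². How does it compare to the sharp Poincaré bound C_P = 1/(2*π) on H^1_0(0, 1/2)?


||u||_L² / ||u'||_L² = 1/(2*π) = C_P.

u(x) = -5/4·sin(2*π·x), so u'(x) = -5*π*cos(2*π*x)/2.
Writing u(x) = A·sin(kπx/L) with A = -5/4 and k = 1, use ∫_0^L sin²(kπx/L) dx = L/2 and ∫_0^L cos²(kπx/L) dx = L/2.
u² = 25/16·sin²(2*π·x) and (u')² = 25*π^2/4·cos²(2*π·x), and each of sin², cos² integrates to L/2 = 1/4 over (0, 1/2).
∫_0^1/2 u² dx = 25/64, so ||u||_L² = 5/8.
∫_0^1/2 (u')² dx = 25*π^2/16, so ||u'||_L² = 5*π/4.
Ratio ||u||_L² / ||u'||_L² = 1/(2*π).
Sharp Poincaré constant on H^1_0(0, 1/2) is C_P = L/π = 1/(2*π), achieved by sin(2*π·x).
This is the k = 1 eigenfunction (up to amplitude), so the ratio equals the sharp Poincaré constant exactly.


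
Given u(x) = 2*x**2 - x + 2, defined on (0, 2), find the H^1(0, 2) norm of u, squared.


||u||_{H^1}^2 = 934/15

The H^1 norm (squared) on an interval (0, L) is
  ||u||_{H^1}^2 = ∫_0^L u(x)^2 dx + ∫_0^L u'(x)^2 dx.
Compute u'(x) = 4*x - 1.
Then u(x)^2 = 4*x**4 - 4*x**3 + 9*x**2 - 4*x + 4 and u'(x)^2 = 16*x**2 - 8*x + 1.
Integrate each monomial from 0 to 2 using ∫_0^2 c·x^n dx = c·2^(n+1)/(n+1):
  ∫_0^2 u(x)^2 dx = ∫_0^2 (4*x^4 - 4*x^3 + 9*x^2 - 4*x + 4) dx. Term by term:
    ∫_0^2 4*x^4 dx = 128/5;  ∫_0^2 -4*x^3 dx = -16;  ∫_0^2 9*x^2 dx = 24;
    ∫_0^2 -4*x dx = -8;  ∫_0^2 4 dx = 8.
  Sum: 128/5 − 16 + 24 − 8 + 8 = 168/5.
  ∫_0^2 u'(x)^2 dx = ∫_0^2 (16*x^2 - 8*x + 1) dx. Term by term:
    ∫_0^2 16*x^2 dx = 128/3;  ∫_0^2 -8*x dx = -16;  ∫_0^2 1 dx = 2.
  Sum: 128/3 − 16 + 2 = 86/3.
Adding: ||u||_{H^1}^2 = 168/5 + 86/3 = 934/15.


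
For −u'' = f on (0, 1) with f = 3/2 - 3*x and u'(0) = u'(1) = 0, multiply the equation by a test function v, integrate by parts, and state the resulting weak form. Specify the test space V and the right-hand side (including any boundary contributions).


V = H^1(0, 1) (no boundary constraint on v; u is determined up to an additive constant); weak form: ∫_0^1 u'v' dx = ∫_0^1 (3/2 - 3*x) v dx for all v ∈ V.

Multiply both sides by a test function v and integrate from 0 to 1:
  ∫_0^1 −u''(x) v(x) dx = ∫_0^1 f(x) v(x) dx.
Integrate the LHS by parts once:
  ∫_0^1 −u'' v dx = −[u'(x) v(x)]_0^1 + ∫_0^1 u'(x) v'(x) dx.
Thus ∫_0^1 u'(x) v'(x) dx = ∫_0^1 f(x) v(x) dx + [u'(x) v(x)]_0^1.
Choose V so that boundary terms are either known or forced to vanish.
u has homogeneous Neumann: u'(0) = u'(1) = 0. So [u' v]_0^1 = 0·v(1) − 0·v(0) = 0 for any v; take V = H^1(0, 1).
Weak formulation: find u (satisfying any essential BC) such that ∫_0^1 u'(x) v'(x) dx = ∫_0^1 f v dx for all v ∈ V (homogeneous Neumann, so boundary terms vanish).
Substituting f(x) = 3/2 - 3*x, the right-hand side is ∫_0^1 (3/2 - 3*x) v dx.
Compatibility check (pure Neumann): taking v ≡ 1 ∈ V gives 0 = ∫_0^1 f dx + (0) − (0), i.e. ∫_0^1 f dx must equal u'(0) − u'(1) = 0. Indeed ∫_0^1 (3/2 - 3*x) dx = 0, so the data are compatible. The solution is then unique only up to an additive constant (fix it e.g. by requiring ∫_0^1 u dx = 0).


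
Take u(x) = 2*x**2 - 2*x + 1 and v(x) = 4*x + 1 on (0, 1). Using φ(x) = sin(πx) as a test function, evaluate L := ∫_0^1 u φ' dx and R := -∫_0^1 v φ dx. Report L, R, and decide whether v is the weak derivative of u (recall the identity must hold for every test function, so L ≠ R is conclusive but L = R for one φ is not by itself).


LHS = 0, RHS = -6/π. No, v is not the weak derivative of u.

u(x) = 2*x**2 - 2*x + 1, classical derivative u'(x) = 4*x - 2.
φ(x) = sin(πx), so φ'(x) = π*cos(π*x).
Note φ(0) = φ(1) = 0, so the boundary term u·φ vanishes.
LHS = ∫_0^1 u(x) φ'(x) dx = ∫_0^1 (2*π*x^2*cos(π*x) - 2*π*x*cos(π*x) + π*cos(π*x)) dx. Term by term:
  ∫_0^1 π*cos(π*x) dx = 0;  ∫_0^1 -2*π*x*cos(π*x) dx = 4/π;  ∫_0^1 2*π*x^2*cos(π*x) dx = -4/π.
Sum: 0 + 4/π − 4/π = 0.
So LHS = 0.
∫_0^1 v(x) φ(x) dx = ∫_0^1 (4*x*sin(π*x) + sin(π*x)) dx. Term by term:
  ∫_0^1 4*x*sin(π*x) dx = 4/π;  ∫_0^1 sin(π*x) dx = 2/π.
Sum: 4/π + 2/π = 6/π.
So RHS = -∫_0^1 v(x) φ(x) dx = -6/π.
LHS − RHS = 6/π ≠ 0, so the identity fails.
(For a valid weak derivative the identity must hold for EVERY test function, in particular this one. The failure shows v is NOT the weak derivative of u.)
Correct weak derivative would be u'(x) = 4*x - 2.


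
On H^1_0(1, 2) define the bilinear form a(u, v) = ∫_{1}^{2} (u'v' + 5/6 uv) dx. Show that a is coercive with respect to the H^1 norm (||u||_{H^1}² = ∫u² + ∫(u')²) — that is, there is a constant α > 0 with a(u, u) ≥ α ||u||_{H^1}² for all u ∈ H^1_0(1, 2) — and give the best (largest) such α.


α = (5/6 + π^2)/(1 + π^2)

Coercivity of a(·,·) on H^1_0(1, 2) means a(u, u) ≥ α ||u||_{H^1}² for every u ∈ H^1_0.
The interval has length L = 1, and Poincaré/coercivity depend only on L. Here a(u, u) = ∫(u')² + (5/6)·∫u².
Here 0 < c = 5/6 < 1. The condition a(u,u) ≥ α||u||_{H^1}² reads (1−α)∫(u')² ≥ (α−c)∫u². Any admissible α is ≤ 1 (rapidly oscillating u have ∫u²/∫(u')² → 0), and α = 1 would force 0 ≥ (1−c)∫u², impossible since c < 1; so 1−α > 0. By the sharp Poincaré inequality on H^1_0 of an interval of length L, ∫(u')² ≥ (π/L)²∫u² with equality for the first sine mode sin(π(x−x₀)/L) (x₀ the left endpoint), so the inequality holds for all u iff (1−α)(π/L)² ≥ α − c, i.e. α ≤ ((π/L)² + c)/((π/L)² + 1) = (1 + c(L/π)²)/(1 + (L/π)²). With (π/L)² = π^2 and c = 5/6, the largest admissible constant is α = ((π/L)² + c)/((π/L)² + 1).
Simplifying, α = (5/6 + π^2)/(1 + π^2).


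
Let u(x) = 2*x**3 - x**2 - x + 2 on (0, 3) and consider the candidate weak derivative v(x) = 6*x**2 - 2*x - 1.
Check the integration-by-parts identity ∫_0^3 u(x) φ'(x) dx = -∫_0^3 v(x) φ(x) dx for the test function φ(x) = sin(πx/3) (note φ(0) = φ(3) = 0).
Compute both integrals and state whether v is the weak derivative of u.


LHS = -138/π + 648/π^3, RHS = -138/π + 648/π^3. Yes, v = u' weakly.

u(x) = 2*x**3 - x**2 - x + 2, classical derivative u'(x) = 6*x**2 - 2*x - 1.
φ(x) = sin(πx/3), so φ'(x) = π*cos(π*x/3)/3.
Note φ(0) = φ(3) = 0, so the boundary term u·φ vanishes.
LHS = ∫_0^3 u(x) φ'(x) dx = ∫_0^3 (2*π*x^3*cos(π*x/3)/3 - π*x^2*cos(π*x/3)/3 - π*x*cos(π*x/3)/3 + 2*π*cos(π*x/3)/3) dx. Term by term:
  ∫_0^3 2*π*cos(π*x/3)/3 dx = 0;  ∫_0^3 -π*x*cos(π*x/3)/3 dx = 6/π;  ∫_0^3 -π*x^2*cos(π*x/3)/3 dx = 18/π;
  ∫_0^3 2*π*x^3*cos(π*x/3)/3 dx = -162/π + 648/π^3.
Sum: 0 + 6/π + 18/π + -162/π + 648/π^3 = -138/π + 648/π^3.
So LHS = -138/π + 648/π^3.
∫_0^3 v(x) φ(x) dx = ∫_0^3 (6*x^2*sin(π*x/3) - 2*x*sin(π*x/3) - sin(π*x/3)) dx. Term by term:
  ∫_0^3 -sin(π*x/3) dx = -6/π;  ∫_0^3 -2*x*sin(π*x/3) dx = -18/π;  ∫_0^3 6*x^2*sin(π*x/3) dx = -648/π^3 + 162/π.
Sum: -6/π − 18/π + -648/π^3 + 162/π = -648/π^3 + 138/π.
So RHS = -∫_0^3 v(x) φ(x) dx = -138/π + 648/π^3.
LHS = RHS, so the identity holds for this test φ.
Moreover u is smooth here and v(x) = u'(x) = 6*x**2 - 2*x - 1 pointwise, so the identity holds for every test function. Hence v is the weak derivative of u.


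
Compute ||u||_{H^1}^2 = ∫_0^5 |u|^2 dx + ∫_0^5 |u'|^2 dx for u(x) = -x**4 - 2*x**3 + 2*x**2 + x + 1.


||u||_{H^1}^2 = 86041135/126

The H^1 norm (squared) on an interval (0, L) is
  ||u||_{H^1}^2 = ∫_0^L u(x)^2 dx + ∫_0^L u'(x)^2 dx.
Compute u'(x) = -4*x**3 - 6*x**2 + 4*x + 1.
Then u(x)^2 = x**8 + 4*x**7 - 10*x**5 - 2*x**4 + 5*x**2 + 2*x + 1 and u'(x)^2 = 16*x**6 + 48*x**5 + 4*x**4 - 56*x**3 + 4*x**2 + 8*x + 1.
Integrate each monomial from 0 to 5 using ∫_0^5 c·x^n dx = c·5^(n+1)/(n+1):
  ∫_0^5 u(x)^2 dx = ∫_0^5 (x^8 + 4*x^7 - 10*x^5 - 2*x^4 + 5*x^2 + 2*x + 1) dx. Term by term:
    ∫_0^5 x^8 dx = 1953125/9;  ∫_0^5 4*x^7 dx = 390625/2;  ∫_0^5 -10*x^5 dx = -78125/3;
    ∫_0^5 -2*x^4 dx = -1250;  ∫_0^5 5*x^2 dx = 625/3;  ∫_0^5 2*x dx = 25;
    ∫_0^5 1 dx = 5.
  Sum: 1953125/9 + 390625/2 − 78125/3 − 1250 + 625/3 + 25 + 5 = 6934915/18.
  ∫_0^5 u'(x)^2 dx = ∫_0^5 (16*x^6 + 48*x^5 + 4*x^4 - 56*x^3 + 4*x^2 + 8*x + 1) dx. Term by term:
    ∫_0^5 16*x^6 dx = 1250000/7;  ∫_0^5 48*x^5 dx = 125000;  ∫_0^5 4*x^4 dx = 2500;
    ∫_0^5 -56*x^3 dx = -8750;  ∫_0^5 4*x^2 dx = 500/3;  ∫_0^5 8*x dx = 100;
    ∫_0^5 1 dx = 5.
  Sum: 1250000/7 + 125000 + 2500 − 8750 + 500/3 + 100 + 5 = 6249455/21.
Adding: ||u||_{H^1}^2 = 6934915/18 + 6249455/21 = 86041135/126.


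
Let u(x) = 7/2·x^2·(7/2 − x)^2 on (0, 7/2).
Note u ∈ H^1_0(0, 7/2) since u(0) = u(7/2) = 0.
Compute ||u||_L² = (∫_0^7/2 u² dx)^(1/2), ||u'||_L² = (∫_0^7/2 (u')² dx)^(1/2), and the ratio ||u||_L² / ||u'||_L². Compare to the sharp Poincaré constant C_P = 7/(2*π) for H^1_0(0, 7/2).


||u||_L² / ||u'||_L² = 7*sqrt(3)/12 < C_P = 7/(2*π).

u(x) = 7/2·x^2·(7/2 − x)^2, so u'(x) = 7*x*(2*x - 7)*(4*x - 7)/4.
u(x) = 7/2·x^2·(7/2 − x)^2 vanishes at x = 0 and x = 7/2, so u ∈ H^1_0(0, 7/2). Differentiate via the product rule and integrate the resulting polynomials term by term.
  ∫_0^7/2 u² dx = ∫_0^7/2 (49*x^8/4 - 343*x^7/2 + 7203*x^6/8 - 16807*x^5/8 + 117649*x^4/64) dx. Term by term:
    ∫_0^7/2 49*x^8/4 dx = 1977326743/18432;  ∫_0^7/2 -343*x^7/2 dx = -1977326743/4096;  ∫_0^7/2 7203*x^6/8 dx = 847425747/1024;
    ∫_0^7/2 -16807*x^5/8 dx = -1977326743/3072;  ∫_0^7/2 117649*x^4/64 dx = 1977326743/10240.
  Sum: 1977326743/18432 − 1977326743/4096 + 847425747/1024 − 1977326743/3072 + 1977326743/10240 = 282475249/184320.
  ∫_0^7/2 (u')² dx = ∫_0^7/2 (196*x^6 - 2058*x^5 + 31213*x^4/4 - 50421*x^3/4 + 117649*x^2/16) dx. Term by term:
    ∫_0^7/2 196*x^6 dx = 5764801/32;  ∫_0^7/2 -2058*x^5 dx = -40353607/64;  ∫_0^7/2 31213*x^4/4 dx = 524596891/640;
    ∫_0^7/2 -50421*x^3/4 dx = -121060821/256;  ∫_0^7/2 117649*x^2/16 dx = 40353607/384.
  Sum: 5764801/32 − 40353607/64 + 524596891/640 − 121060821/256 + 40353607/384 = 5764801/3840.
∫_0^7/2 u² dx = 282475249/184320, so ||u||_L² = 16807*sqrt(5)/960.
∫_0^7/2 (u')² dx = 5764801/3840, so ||u'||_L² = 2401*sqrt(15)/240.
Ratio ||u||_L² / ||u'||_L² = 7*sqrt(3)/12.
Sharp Poincaré constant on H^1_0(0, 7/2) is C_P = L/π = 7/(2*π), achieved by sin(2*π/7·x).
A polynomial bump cannot attain the sharp Poincaré constant (only the first sine eigenfunction does), so the ratio is strictly less than C_P, consistent with ||u||_L² ≤ C_P ||u'||_L².


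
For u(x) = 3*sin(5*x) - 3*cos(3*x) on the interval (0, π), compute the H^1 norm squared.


||u||_{H^1(0,π)}^2 = 162*π

u'(x) = 9*sin(3*x) + 15*cos(5*x).
Expand u² and (u')² and integrate term by term on (0, π), using: for integers n ≥ 1, ∫_0^π sin²(nx) dx = ∫_0^π cos²(nx) dx = π/2; for n ≠ n', ∫_0^π sin(nx)sin(n'x) dx = ∫_0^π cos(nx)cos(n'x) dx = 0; and by product-to-sum, ∫_0^π sin(nx)cos(n'x) dx = ½∫_0^π [sin((n+n')x) + sin((n−n')x)] dx, which is 0 when n+n' is even and 2n/(n²−n'²) when n+n' is odd (it need not vanish on (0, π)).
  u² squared terms: (-3)²·∫cos(3x)² dx = 9·π/2 = 9*π/2;  (3)²·∫sin(5x)² dx = 9·π/2 = 9*π/2.
  u² cross terms: 2·(-3)·(3)·∫cos(3x)·sin(5x) dx = -18·(0) = 0.
  So ∫_0^π u² dx = 9*π/2 + 9*π/2 + 0 = 9*π.
  (u')² squared terms: (9)²·∫sin(3x)² dx = 81·π/2 = 81*π/2;  (15)²·∫cos(5x)² dx = 225·π/2 = 225*π/2.
  (u')² cross terms: 2·(9)·(15)·∫sin(3x)·cos(5x) dx = 270·(0) = 0.
  So ∫_0^π (u')² dx = 81*π/2 + 225*π/2 + 0 = 153*π.
||u||_{H^1}^2 = (9*π) + (153*π) = 162*π.


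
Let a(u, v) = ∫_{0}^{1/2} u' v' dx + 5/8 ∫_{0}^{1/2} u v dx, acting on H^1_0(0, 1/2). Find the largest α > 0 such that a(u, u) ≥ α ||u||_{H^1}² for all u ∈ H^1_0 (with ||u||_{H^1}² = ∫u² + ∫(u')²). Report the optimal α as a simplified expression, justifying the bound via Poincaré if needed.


α = (5 + 32*π^2)/(8*(1 + 4*π^2))

Coercivity of a(·,·) on H^1_0(0, 1/2) means a(u, u) ≥ α ||u||_{H^1}² for every u ∈ H^1_0.
The interval has length L = 1/2, and Poincaré/coercivity depend only on L. Here a(u, u) = ∫(u')² + (5/8)·∫u².
Here 0 < c = 5/8 < 1. The condition a(u,u) ≥ α||u||_{H^1}² reads (1−α)∫(u')² ≥ (α−c)∫u². Any admissible α is ≤ 1 (rapidly oscillating u have ∫u²/∫(u')² → 0), and α = 1 would force 0 ≥ (1−c)∫u², impossible since c < 1; so 1−α > 0. By the sharp Poincaré inequality on H^1_0 of an interval of length L, ∫(u')² ≥ (π/L)²∫u² with equality for the first sine mode sin(π(x−x₀)/L) (x₀ the left endpoint), so the inequality holds for all u iff (1−α)(π/L)² ≥ α − c, i.e. α ≤ ((π/L)² + c)/((π/L)² + 1) = (1 + c(L/π)²)/(1 + (L/π)²). With (π/L)² = 4*π^2 and c = 5/8, the largest admissible constant is α = ((π/L)² + c)/((π/L)² + 1).
Simplifying, α = (5 + 32*π^2)/(8*(1 + 4*π^2)).


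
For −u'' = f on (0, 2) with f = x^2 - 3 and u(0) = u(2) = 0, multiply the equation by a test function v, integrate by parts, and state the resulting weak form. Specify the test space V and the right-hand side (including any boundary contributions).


V = H^1_0(0, 2) (so v(0) = v(2) = 0); weak form: ∫_0^2 u'v' dx = ∫_0^2 (x^2 - 3) v dx for all v ∈ V.

Multiply both sides by a test function v and integrate from 0 to 2:
  ∫_0^2 −u''(x) v(x) dx = ∫_0^2 f(x) v(x) dx.
Integrate the LHS by parts once:
  ∫_0^2 −u'' v dx = −[u'(x) v(x)]_0^2 + ∫_0^2 u'(x) v'(x) dx.
Thus ∫_0^2 u'(x) v'(x) dx = ∫_0^2 f(x) v(x) dx + [u'(x) v(x)]_0^2.
Choose V so that boundary terms are either known or forced to vanish.
u is Dirichlet: u(0) = u(2) = 0. Let V = H^1_0(0, 2); then v(0) = v(2) = 0, and [u' v]_0^2 = 0.
Weak formulation: find u (satisfying any essential BC) such that ∫_0^2 u'(x) v'(x) dx = ∫_0^2 f v dx for all v ∈ V.
Substituting f(x) = x^2 - 3, the right-hand side is ∫_0^2 (x^2 - 3) v dx.


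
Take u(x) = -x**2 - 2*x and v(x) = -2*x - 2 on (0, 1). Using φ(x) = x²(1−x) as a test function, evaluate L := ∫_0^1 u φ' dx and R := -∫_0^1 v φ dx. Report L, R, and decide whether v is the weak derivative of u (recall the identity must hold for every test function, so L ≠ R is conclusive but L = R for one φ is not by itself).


LHS = 4/15, RHS = 4/15. Yes, v = u' weakly.

u(x) = -x**2 - 2*x, classical derivative u'(x) = -2*x - 2.
φ(x) = x²(1−x), so φ'(x) = x*(2 - 3*x).
Note φ(0) = φ(1) = 0, so the boundary term u·φ vanishes.
LHS = ∫_0^1 u(x) φ'(x) dx = ∫_0^1 (3*x^4 + 4*x^3 - 4*x^2) dx. Term by term:
  ∫_0^1 3*x^4 dx = 3/5;  ∫_0^1 4*x^3 dx = 1;  ∫_0^1 -4*x^2 dx = -4/3.
Sum: 3/5 + 1 − 4/3 = 4/15.
So LHS = 4/15.
∫_0^1 v(x) φ(x) dx = ∫_0^1 (2*x^4 - 2*x^2) dx. Term by term:
  ∫_0^1 2*x^4 dx = 2/5;  ∫_0^1 -2*x^2 dx = -2/3.
Sum: 2/5 − 2/3 = -4/15.
So RHS = -∫_0^1 v(x) φ(x) dx = 4/15.
LHS = RHS, so the identity holds for this test φ.
Moreover u is smooth here and v(x) = u'(x) = -2*x - 2 pointwise, so the identity holds for every test function. Hence v is the weak derivative of u.


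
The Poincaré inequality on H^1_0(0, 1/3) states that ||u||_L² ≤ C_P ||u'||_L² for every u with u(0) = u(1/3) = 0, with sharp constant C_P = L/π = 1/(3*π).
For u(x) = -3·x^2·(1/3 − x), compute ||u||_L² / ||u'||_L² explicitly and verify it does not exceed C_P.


||u||_L² / ||u'||_L² = sqrt(14)/42 < C_P = 1/(3*π).

u(x) = -3·x^2·(1/3 − x), so u'(x) = x*(9*x - 2).
u(x) = -3·x^2·(1/3 − x) vanishes at x = 0 and x = 1/3, so u ∈ H^1_0(0, 1/3). Differentiate via the product rule and integrate the resulting polynomials term by term.
  ∫_0^1/3 u² dx = ∫_0^1/3 (9*x^6 - 6*x^5 + x^4) dx. Term by term:
    ∫_0^1/3 9*x^6 dx = 1/1701;  ∫_0^1/3 -6*x^5 dx = -1/729;  ∫_0^1/3 x^4 dx = 1/1215.
  Sum: 1/1701 − 1/729 + 1/1215 = 1/25515.
  ∫_0^1/3 (u')² dx = ∫_0^1/3 (81*x^4 - 36*x^3 + 4*x^2) dx. Term by term:
    ∫_0^1/3 81*x^4 dx = 1/15;  ∫_0^1/3 -36*x^3 dx = -1/9;  ∫_0^1/3 4*x^2 dx = 4/81.
  Sum: 1/15 − 1/9 + 4/81 = 2/405.
∫_0^1/3 u² dx = 1/25515, so ||u||_L² = sqrt(35)/945.
∫_0^1/3 (u')² dx = 2/405, so ||u'||_L² = sqrt(10)/45.
Ratio ||u||_L² / ||u'||_L² = sqrt(14)/42.
Sharp Poincaré constant on H^1_0(0, 1/3) is C_P = L/π = 1/(3*π), achieved by sin(3*π·x).
A polynomial bump cannot attain the sharp Poincaré constant (only the first sine eigenfunction does), so the ratio is strictly less than C_P, consistent with ||u||_L² ≤ C_P ||u'||_L².


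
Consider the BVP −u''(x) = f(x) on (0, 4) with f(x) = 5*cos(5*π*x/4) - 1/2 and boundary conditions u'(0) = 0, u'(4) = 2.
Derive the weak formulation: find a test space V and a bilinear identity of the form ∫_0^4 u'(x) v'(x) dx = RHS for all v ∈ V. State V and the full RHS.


V = H^1(0, 4) (v unrestricted at boundary; u is determined up to an additive constant); weak form: ∫_0^4 u'v' dx = ∫_0^4 (5*cos(5*π*x/4) - 1/2) v dx + 2·v(4) for all v ∈ V.

Multiply both sides by a test function v and integrate from 0 to 4:
  ∫_0^4 −u''(x) v(x) dx = ∫_0^4 f(x) v(x) dx.
Integrate the LHS by parts once:
  ∫_0^4 −u'' v dx = −[u'(x) v(x)]_0^4 + ∫_0^4 u'(x) v'(x) dx.
Thus ∫_0^4 u'(x) v'(x) dx = ∫_0^4 f(x) v(x) dx + [u'(x) v(x)]_0^4.
Choose V so that boundary terms are either known or forced to vanish.
u has inhomogeneous Neumann u'(0) = 0, u'(4) = 2. [u' v]_0^4 = (2)·v(4) − (0)·v(0) = 2·v(4). Take V = H^1(0, 4); boundary term becomes part of RHS.
Weak formulation: find u (satisfying any essential BC) such that ∫_0^4 u'(x) v'(x) dx = ∫_0^4 f v dx + 2·v(4) for all v ∈ V (Neumann data are natural BCs: they enter the RHS as boundary terms).
Substituting f(x) = 5*cos(5*π*x/4) - 1/2, the right-hand side is ∫_0^4 (5*cos(5*π*x/4) - 1/2) v dx + 2·v(4).
Compatibility check (pure Neumann): taking v ≡ 1 ∈ V gives 0 = ∫_0^4 f dx + (2) − (0), i.e. ∫_0^4 f dx must equal u'(0) − u'(4) = -2. Indeed ∫_0^4 (5*cos(5*π*x/4) - 1/2) dx = -2, so the data are compatible. The solution is then unique only up to an additive constant (fix it e.g. by requiring ∫_0^4 u dx = 0).


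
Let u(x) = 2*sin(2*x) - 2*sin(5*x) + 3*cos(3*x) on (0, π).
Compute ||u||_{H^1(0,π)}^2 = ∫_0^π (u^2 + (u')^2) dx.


||u||_{H^1(0,π)}^2 = -96 + 107*π

u'(x) = -9*sin(3*x) + 4*cos(2*x) - 10*cos(5*x).
Expand u² and (u')² and integrate term by term on (0, π), using: for integers n ≥ 1, ∫_0^π sin²(nx) dx = ∫_0^π cos²(nx) dx = π/2; for n ≠ n', ∫_0^π sin(nx)sin(n'x) dx = ∫_0^π cos(nx)cos(n'x) dx = 0; and by product-to-sum, ∫_0^π sin(nx)cos(n'x) dx = ½∫_0^π [sin((n+n')x) + sin((n−n')x)] dx, which is 0 when n+n' is even and 2n/(n²−n'²) when n+n' is odd (it need not vanish on (0, π)).
  u² squared terms: (-2)²·∫sin(5x)² dx = 4·π/2 = 2*π;  (2)²·∫sin(2x)² dx = 4·π/2 = 2*π;  (3)²·∫cos(3x)² dx = 9·π/2 = 9*π/2.
  u² cross terms: 2·(-2)·(2)·∫sin(5x)·sin(2x) dx = -8·(0) = 0;  2·(-2)·(3)·∫sin(5x)·cos(3x) dx = -12·(0) = 0;  2·(2)·(3)·∫sin(2x)·cos(3x) dx = 12·(-4/5) = -48/5.
  So ∫_0^π u² dx = 2*π + 2*π + 9*π/2 + 0 + 0 − 48/5 = -48/5 + 17*π/2.
  (u')² squared terms: (-10)²·∫cos(5x)² dx = 100·π/2 = 50*π;  (-9)²·∫sin(3x)² dx = 81·π/2 = 81*π/2;  (4)²·∫cos(2x)² dx = 16·π/2 = 8*π.
  (u')² cross terms: 2·(-10)·(-9)·∫cos(5x)·sin(3x) dx = 180·(0) = 0;  2·(-10)·(4)·∫cos(5x)·cos(2x) dx = -80·(0) = 0;  2·(-9)·(4)·∫sin(3x)·cos(2x) dx = -72·(6/5) = -432/5.
  So ∫_0^π (u')² dx = 50*π + 81*π/2 + 8*π + 0 + 0 − 432/5 = -432/5 + 197*π/2.
||u||_{H^1}^2 = (-48/5 + 17*π/2) + (-432/5 + 197*π/2) = -96 + 107*π.


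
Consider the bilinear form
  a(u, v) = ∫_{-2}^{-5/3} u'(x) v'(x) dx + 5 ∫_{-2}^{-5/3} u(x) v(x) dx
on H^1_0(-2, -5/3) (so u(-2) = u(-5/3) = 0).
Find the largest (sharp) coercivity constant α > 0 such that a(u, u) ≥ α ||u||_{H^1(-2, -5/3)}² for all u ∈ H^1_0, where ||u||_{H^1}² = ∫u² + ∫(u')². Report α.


α = 1

Coercivity of a(·,·) on H^1_0(-2, -5/3) means a(u, u) ≥ α ||u||_{H^1}² for every u ∈ H^1_0.
The interval has length L = 1/3, and Poincaré/coercivity depend only on L. Here a(u, u) = ∫(u')² + (5)·∫u².
Here c = 5 ≥ 1, so a(u,u) = ∫(u')² + c∫u² ≥ ∫(u')² + ∫u² = ||u||_{H^1}², i.e. α = 1 works. No larger α is possible: a(u,u) ≥ α||u||_{H^1}² means (1−α)∫(u')² ≥ (α−c)∫u², and for the modes u_n = sin(nπ(x−x₀)/L) (x₀ the left endpoint) one has ∫u_n²/∫(u_n')² = (L/(nπ))² → 0, so a(u_n,u_n)/||u_n||_{H^1}² → 1. Hence the optimal constant is α = 1.
Therefore α = 1.


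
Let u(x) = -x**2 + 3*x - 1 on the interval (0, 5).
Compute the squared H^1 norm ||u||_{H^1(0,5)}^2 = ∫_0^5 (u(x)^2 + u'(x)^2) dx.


||u||_{H^1}^2 = 275/2

The H^1 norm (squared) on an interval (0, L) is
  ||u||_{H^1}^2 = ∫_0^L u(x)^2 dx + ∫_0^L u'(x)^2 dx.
Compute u'(x) = 3 - 2*x.
Then u(x)^2 = x**4 - 6*x**3 + 11*x**2 - 6*x + 1 and u'(x)^2 = 4*x**2 - 12*x + 9.
Integrate each monomial from 0 to 5 using ∫_0^5 c·x^n dx = c·5^(n+1)/(n+1):
  ∫_0^5 u(x)^2 dx = ∫_0^5 (x^4 - 6*x^3 + 11*x^2 - 6*x + 1) dx. Term by term:
    ∫_0^5 x^4 dx = 625;  ∫_0^5 -6*x^3 dx = -1875/2;  ∫_0^5 11*x^2 dx = 1375/3;
    ∫_0^5 -6*x dx = -75;  ∫_0^5 1 dx = 5.
  Sum: 625 − 1875/2 + 1375/3 − 75 + 5 = 455/6.
  ∫_0^5 u'(x)^2 dx = ∫_0^5 (4*x^2 - 12*x + 9) dx. Term by term:
    ∫_0^5 4*x^2 dx = 500/3;  ∫_0^5 -12*x dx = -150;  ∫_0^5 9 dx = 45.
  Sum: 500/3 − 150 + 45 = 185/3.
Adding: ||u||_{H^1}^2 = 455/6 + 185/3 = 275/2.


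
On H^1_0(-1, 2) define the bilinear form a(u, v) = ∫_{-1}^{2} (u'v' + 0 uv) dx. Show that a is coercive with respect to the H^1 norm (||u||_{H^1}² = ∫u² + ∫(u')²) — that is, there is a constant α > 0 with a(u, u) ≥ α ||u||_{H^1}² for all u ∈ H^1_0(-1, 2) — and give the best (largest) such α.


α = π^2/(9 + π^2)

Coercivity of a(·,·) on H^1_0(-1, 2) means a(u, u) ≥ α ||u||_{H^1}² for every u ∈ H^1_0.
The interval has length L = 3, and Poincaré/coercivity depend only on L. Here a(u, u) = ∫(u')² + (0)·∫u².
Here c = 0, so a(u,u) = ∫(u')² alone. The condition a(u,u) ≥ α||u||_{H^1}² reads (1−α)∫(u')² ≥ (α−c)∫u². Any admissible α is ≤ 1 (rapidly oscillating u have ∫u²/∫(u')² → 0), and α = 1 would force 0 ≥ (1−c)∫u², impossible since c < 1; so 1−α > 0. By the sharp Poincaré inequality on H^1_0 of an interval of length L, ∫(u')² ≥ (π/L)²∫u² with equality for the first sine mode sin(π(x−x₀)/L) (x₀ the left endpoint), so the inequality holds for all u iff (1−α)(π/L)² ≥ α − c, i.e. α ≤ ((π/L)² + c)/((π/L)² + 1) = (1 + c(L/π)²)/(1 + (L/π)²). (Direct route, valid since c ≤ 0: Poincaré gives c∫u² ≥ c(L/π)²∫(u')², so a(u,u) ≥ (1 + c(L/π)²)∫(u')², while ||u||_{H^1}² ≤ (1 + (L/π)²)∫(u')²; dividing yields the same α.) With (π/L)² = π^2/9 and c = 0, the largest admissible constant is α = ((π/L)² + c)/((π/L)² + 1).
Simplifying, α = π^2/(9 + π^2).


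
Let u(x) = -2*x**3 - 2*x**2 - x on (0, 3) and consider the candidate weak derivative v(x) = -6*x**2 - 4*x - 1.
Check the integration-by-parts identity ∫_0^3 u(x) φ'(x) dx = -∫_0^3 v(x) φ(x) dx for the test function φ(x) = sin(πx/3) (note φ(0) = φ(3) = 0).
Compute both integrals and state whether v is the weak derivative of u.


LHS = -648/π^3 + 204/π, RHS = -648/π^3 + 204/π. Yes, v = u' weakly.

u(x) = -2*x**3 - 2*x**2 - x, classical derivative u'(x) = -6*x**2 - 4*x - 1.
φ(x) = sin(πx/3), so φ'(x) = π*cos(π*x/3)/3.
Note φ(0) = φ(3) = 0, so the boundary term u·φ vanishes.
LHS = ∫_0^3 u(x) φ'(x) dx = ∫_0^3 (-2*π*x^3*cos(π*x/3)/3 - 2*π*x^2*cos(π*x/3)/3 - π*x*cos(π*x/3)/3) dx. Term by term:
  ∫_0^3 -2*π*x^2*cos(π*x/3)/3 dx = 36/π;  ∫_0^3 -2*π*x^3*cos(π*x/3)/3 dx = -648/π^3 + 162/π;  ∫_0^3 -π*x*cos(π*x/3)/3 dx = 6/π.
Sum: 36/π + -648/π^3 + 162/π + 6/π = -648/π^3 + 204/π.
So LHS = -648/π^3 + 204/π.
∫_0^3 v(x) φ(x) dx = ∫_0^3 (-6*x^2*sin(π*x/3) - 4*x*sin(π*x/3) - sin(π*x/3)) dx. Term by term:
  ∫_0^3 -sin(π*x/3) dx = -6/π;  ∫_0^3 -6*x^2*sin(π*x/3) dx = -162/π + 648/π^3;  ∫_0^3 -4*x*sin(π*x/3) dx = -36/π.
Sum: -6/π + -162/π + 648/π^3 − 36/π = -204/π + 648/π^3.
So RHS = -∫_0^3 v(x) φ(x) dx = -648/π^3 + 204/π.
LHS = RHS, so the identity holds for this test φ.
Moreover u is smooth here and v(x) = u'(x) = -6*x**2 - 4*x - 1 pointwise, so the identity holds for every test function. Hence v is the weak derivative of u.


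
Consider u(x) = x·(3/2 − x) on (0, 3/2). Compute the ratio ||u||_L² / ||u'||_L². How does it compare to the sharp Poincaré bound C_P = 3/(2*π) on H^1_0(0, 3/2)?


||u||_L² / ||u'||_L² = 3*sqrt(10)/20 < C_P = 3/(2*π).

u(x) = x·(3/2 − x), so u'(x) = 3/2 - 2*x.
u(x) = x·(3/2 − x) vanishes at x = 0 and x = 3/2, so u ∈ H^1_0(0, 3/2). Differentiate via the product rule and integrate the resulting polynomials term by term.
  ∫_0^3/2 u² dx = ∫_0^3/2 (x^4 - 3*x^3 + 9*x^2/4) dx. Term by term:
    ∫_0^3/2 x^4 dx = 243/160;  ∫_0^3/2 -3*x^3 dx = -243/64;  ∫_0^3/2 9*x^2/4 dx = 81/32.
  Sum: 243/160 − 243/64 + 81/32 = 81/320.
  ∫_0^3/2 (u')² dx = ∫_0^3/2 (4*x^2 - 6*x + 9/4) dx. Term by term:
    ∫_0^3/2 4*x^2 dx = 9/2;  ∫_0^3/2 -6*x dx = -27/4;  ∫_0^3/2 9/4 dx = 27/8.
  Sum: 9/2 − 27/4 + 27/8 = 9/8.
∫_0^3/2 u² dx = 81/320, so ||u||_L² = 9*sqrt(5)/40.
∫_0^3/2 (u')² dx = 9/8, so ||u'||_L² = 3*sqrt(2)/4.
Ratio ||u||_L² / ||u'||_L² = 3*sqrt(10)/20.
Sharp Poincaré constant on H^1_0(0, 3/2) is C_P = L/π = 3/(2*π), achieved by sin(2*π/3·x).
A polynomial bump cannot attain the sharp Poincaré constant (only the first sine eigenfunction does), so the ratio is strictly less than C_P, consistent with ||u||_L² ≤ C_P ||u'||_L².
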